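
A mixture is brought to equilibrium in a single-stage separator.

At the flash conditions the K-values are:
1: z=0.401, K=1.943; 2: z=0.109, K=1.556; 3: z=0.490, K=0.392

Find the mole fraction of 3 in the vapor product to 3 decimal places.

Material balance + equilibrium reduce to Σ zᵢ(Kᵢ−1)/(1+ψ(Kᵢ−1)) = 0.
Check two-phase: ΣzᵢKᵢ = 1.141 > 1 and Σzᵢ/Kᵢ = 1.526 > 1, so g(0) = 0.141 > 0 and g(1) = -0.526 < 0.
Newton–Raphson from ψ = 0.64:
  ψ = 0.640: g = -0.2072, g' = -0.642 → ψ = 0.318
  ψ = 0.318: g = -0.0267, g' = -0.514 → ψ = 0.266
  ψ = 0.266: g = -0.0001, g' = -0.511 → ψ = 0.265
Converged at ψ = 0.265.
Compositions from xᵢ = zᵢ/(1+ψ(Kᵢ−1)), yᵢ = Kᵢxᵢ:
  1: x = 0.321, y = 0.623
  2: x = 0.095, y = 0.148
  3: x = 0.584, y = 0.229

y_3 = 0.229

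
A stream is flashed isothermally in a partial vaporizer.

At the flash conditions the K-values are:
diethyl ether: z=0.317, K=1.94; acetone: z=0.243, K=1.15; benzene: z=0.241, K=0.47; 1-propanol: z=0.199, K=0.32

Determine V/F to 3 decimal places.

V/F = 0.168

Rachford–Rice: g(V/F) = Σ zᵢ(Kᵢ−1)/(1+V/F(Kᵢ−1)) = 0.
g(0) = ΣzᵢKᵢ − 1 = 0.071 and g(1) = 1 − Σzᵢ/Kᵢ = -0.509, so a root lies in (0, 1).
Iterate (Newton) starting at V/F = 0.5:
  V/F = 0.500: g = -0.1422, g' = -0.471 → V/F = 0.198
  V/F = 0.198: g = -0.0125, g' = -0.412 → V/F = 0.168
Converged at V/F = 0.168.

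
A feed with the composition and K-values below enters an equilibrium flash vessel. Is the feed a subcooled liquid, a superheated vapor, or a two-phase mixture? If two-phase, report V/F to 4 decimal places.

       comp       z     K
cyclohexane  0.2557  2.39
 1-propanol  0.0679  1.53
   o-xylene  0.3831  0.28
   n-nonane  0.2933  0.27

subcooled liquid

ΣzᵢKᵢ = 0.9015; Σzᵢ/Kᵢ = 2.6059.
Since ΣzᵢKᵢ < 1 the mixture is below its bubble point — single liquid phase.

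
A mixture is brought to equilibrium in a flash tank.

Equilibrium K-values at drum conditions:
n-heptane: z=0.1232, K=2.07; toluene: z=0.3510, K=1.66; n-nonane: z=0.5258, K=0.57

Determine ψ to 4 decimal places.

ψ = 0.4083

Rachford–Rice: g(ψ) = Σ zᵢ(Kᵢ−1)/(1+ψ(Kᵢ−1)) = 0.
g(0) = ΣzᵢKᵢ − 1 = 0.1374 and g(1) = 1 − Σzᵢ/Kᵢ = -0.1934, so a root lies in (0, 1).
Newton iteration, ψ⁰ = 0.5:
  ψ = 0.5000: g = -0.02796, g' = -0.3041 → ψ = 0.4081
  ψ = 0.4081: g = 0.00006, g' = -0.3062 → ψ = 0.4083
Converged at ψ = 0.4083.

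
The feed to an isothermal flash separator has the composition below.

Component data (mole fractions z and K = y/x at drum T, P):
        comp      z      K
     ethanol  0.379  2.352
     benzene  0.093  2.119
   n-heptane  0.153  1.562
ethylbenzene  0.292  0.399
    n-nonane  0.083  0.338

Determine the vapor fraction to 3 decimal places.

ψ = 0.667

Newton iteration, ψ⁰ = 0.69:
  ψ = 0.690: g = -0.0152, g' = -0.679 → ψ = 0.668
  ψ = 0.668: g = -0.0001, g' = -0.666 → ψ = 0.667
Converged at ψ = 0.667.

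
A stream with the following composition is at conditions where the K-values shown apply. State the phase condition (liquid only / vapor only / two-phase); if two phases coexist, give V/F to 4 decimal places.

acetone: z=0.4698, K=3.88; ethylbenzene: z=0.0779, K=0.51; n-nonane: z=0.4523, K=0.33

two-phase, V/F = 0.5425

ΣzᵢKᵢ = 2.0118; Σzᵢ/Kᵢ = 1.6444.
Both exceed 1, so a two-phase solution exists.
Material balance + equilibrium reduce to Σ zᵢ(Kᵢ−1)/(1+ψ(Kᵢ−1)) = 0.
Newton iteration, ψ⁰ = 0.47:
  ψ = 0.4700: g = 0.08295, g' = -1.1676 → ψ = 0.5410
  ψ = 0.5410: g = 0.00160, g' = -1.1296 → ψ = 0.5425
Converged at ψ = 0.5425.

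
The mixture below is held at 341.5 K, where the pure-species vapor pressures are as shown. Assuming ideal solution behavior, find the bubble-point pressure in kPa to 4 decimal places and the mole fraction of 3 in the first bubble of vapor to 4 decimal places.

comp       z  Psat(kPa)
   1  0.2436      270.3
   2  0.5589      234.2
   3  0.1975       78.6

Pbub = 212.2630 kPa, y_3 = 0.0731

At the bubble point ψ → 0, so ΣzᵢKᵢ = 1 with Kᵢ = Pᵢˢᵃᵗ/P ⇒ P = ΣzᵢPᵢˢᵃᵗ.
P = 0.2436·270.3 + 0.5589·234.2 + 0.1975·78.6 = 212.2630 kPa
yᵢ = zᵢPᵢˢᵃᵗ/P ⇒ y_3 = 0.1975·78.6/212.2630 = 0.0731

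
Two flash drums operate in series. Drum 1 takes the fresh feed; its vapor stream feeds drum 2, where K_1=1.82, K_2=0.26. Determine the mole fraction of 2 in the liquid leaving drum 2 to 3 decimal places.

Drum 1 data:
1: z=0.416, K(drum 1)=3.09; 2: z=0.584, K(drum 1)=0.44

x_2 (drum 2) = 0.526

Drum 1:
Rachford–Rice: g(ψ₁) = Σ zᵢ(Kᵢ−1)/(1+ψ₁(Kᵢ−1)) = 0.
g(0) = ΣzᵢKᵢ − 1 = 0.542 and g(1) = 1 − Σzᵢ/Kᵢ = -0.462, so a root lies in (0, 1).
Iterate (Newton) starting at ψ₁ = 0.33:
  ψ₁ = 0.330: g = 0.1134, g' = -0.912 → ψ₁ = 0.454
  ψ₁ = 0.454: g = 0.0073, g' = -0.808 → ψ₁ = 0.463
Converged at ψ₁ = 0.463.
Drum-1 compositions:
  1: x = 0.211, y = 0.653
  2: x = 0.789, y = 0.347
Drum-2 feed = drum-1 vapor: z₂ = (0.6530, 0.3470).
Drum 2:
Binary case is linear: z₁(K₁−1)(1+ψ₂(K₂−1)) + z₂(K₂−1)(1+ψ₂(K₁−1)) = 0
⇒ ψ₂ = [z₁(K₁−1)+z₂(K₂−1)] / [−(K₁−1)(K₂−1)] = 0.2787/0.6068 = 0.459
  1: x = 0.474, y = 0.863
  2: x = 0.526, y = 0.137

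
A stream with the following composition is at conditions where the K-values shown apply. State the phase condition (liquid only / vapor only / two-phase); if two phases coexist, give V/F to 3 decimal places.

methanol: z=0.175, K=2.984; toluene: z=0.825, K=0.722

ΣzᵢKᵢ = 1.118; Σzᵢ/Kᵢ = 1.201.
Both exceed 1, so a two-phase solution exists.
Rachford–Rice: g(ψ) = Σ zᵢ(Kᵢ−1)/(1+ψ(Kᵢ−1)) = 0.
Newton–Raphson from ψ = 0.5:
  ψ = 0.500: g = -0.0921, g' = -0.260 → ψ = 0.145
  ψ = 0.145: g = 0.0305, g' = -0.484 → ψ = 0.208
  ψ = 0.208: g = 0.0022, g' = -0.417 → ψ = 0.214
Converged at ψ = 0.214.

two-phase, V/F = 0.214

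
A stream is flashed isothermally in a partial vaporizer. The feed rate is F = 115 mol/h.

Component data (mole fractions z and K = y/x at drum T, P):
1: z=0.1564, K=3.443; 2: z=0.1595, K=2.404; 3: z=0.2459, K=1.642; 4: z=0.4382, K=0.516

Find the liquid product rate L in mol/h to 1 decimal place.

L = 24.6 mol/h

Newton–Raphson from ψ = 0.35:
  ψ = 0.3500: g = 0.22968, g' = -0.6290 → ψ = 0.7152
  ψ = 0.7152: g = 0.03465, g' = -0.4897 → ψ = 0.7859
  ψ = 0.7859: g = -0.00006, g' = -0.4927 → ψ = 0.7858
Converged at ψ = 0.7858.
Then V = ψ·F = 0.7858·115 = 90.4 mol/h and L = F − V = 24.6 mol/h.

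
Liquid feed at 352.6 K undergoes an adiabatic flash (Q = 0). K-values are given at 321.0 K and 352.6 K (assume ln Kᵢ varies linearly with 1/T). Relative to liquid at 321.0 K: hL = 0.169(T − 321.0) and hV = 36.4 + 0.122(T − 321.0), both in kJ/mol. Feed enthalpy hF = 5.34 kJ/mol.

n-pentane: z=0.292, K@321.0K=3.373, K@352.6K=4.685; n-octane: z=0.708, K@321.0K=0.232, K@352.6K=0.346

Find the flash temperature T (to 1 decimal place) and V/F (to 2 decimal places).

Adiabatic flash: solve Rachford–Rice at each trial T, then check hF = ψ·hV(T) + (1−ψ)·hL(T).
  T = 321.0 K: K = (3.373, 0.232), RR gives ψ = 0.082, H_out = 2.979 kJ/mol
  T = 352.6 K: K = (4.685, 0.346), RR gives ψ = 0.254, H_out = 14.221 kJ/mol
  T = 336.8 K: K = (4.006, 0.286), RR gives ψ = 0.173, H_out = 8.854 kJ/mol
  T = 328.9 K: K = (3.683, 0.258), RR gives ψ = 0.130, H_out = 6.012 kJ/mol
  T = 324.9 K: K = (3.525, 0.245), RR gives ψ = 0.106, H_out = 4.506 kJ/mol
  T = 326.9 K: K = (3.604, 0.251), RR gives ψ = 0.118, H_out = 5.266 kJ/mol
Linear interpolation between T = 326.9 (H_out = 5.266) and T = 328.9 (H_out = 6.012) on hF = 5.34 gives T ≈ 327.1 K, at which ψ = 0.12.

T = 327.1 K, V/F = 0.12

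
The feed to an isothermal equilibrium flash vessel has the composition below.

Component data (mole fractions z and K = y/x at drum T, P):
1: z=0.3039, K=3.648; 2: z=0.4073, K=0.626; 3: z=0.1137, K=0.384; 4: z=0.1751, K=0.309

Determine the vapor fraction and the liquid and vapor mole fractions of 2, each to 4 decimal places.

Let ψ = V/F and solve Σ zᵢ(Kᵢ−1)/(1+ψ(Kᵢ−1)) = 0.
g(0) = ΣzᵢKᵢ − 1 = 0.4614 and g(1) = 1 − Σzᵢ/Kᵢ = -0.5967, so a root lies in (0, 1).
Newton iteration, ψ⁰ = 0.5:
  ψ = 0.5000: g = -0.12718, g' = -0.7660 → ψ = 0.3340
  ψ = 0.3340: g = 0.00751, g' = -0.8842 → ψ = 0.3425
Converged at ψ = 0.3425.
Compositions from xᵢ = zᵢ/(1+ψ(Kᵢ−1)), yᵢ = Kᵢxᵢ:
  1: x = 0.1594, y = 0.5814
  2: x = 0.4671, y = 0.2924
  3: x = 0.1441, y = 0.0553
  4: x = 0.2294, y = 0.0709

ψ = 0.3425, x_2 = 0.4671, y_2 = 0.2924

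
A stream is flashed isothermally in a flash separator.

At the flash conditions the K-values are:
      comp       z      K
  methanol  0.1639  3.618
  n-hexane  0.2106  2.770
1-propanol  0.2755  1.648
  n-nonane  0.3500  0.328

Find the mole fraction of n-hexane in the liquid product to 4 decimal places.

Material balance + equilibrium reduce to Σ zᵢ(Kᵢ−1)/(1+V/F(Kᵢ−1)) = 0.
g(0) = ΣzᵢKᵢ − 1 = 0.7452 and g(1) = 1 − Σzᵢ/Kᵢ = -0.3556, so a root lies in (0, 1).
Iterate (Newton) starting at V/F = 0.5:
  V/F = 0.5000: g = 0.16421, g' = -0.8209 → V/F = 0.7000
  V/F = 0.7000: g = -0.00336, g' = -0.8899 → V/F = 0.6963
Converged at V/F = 0.6963.
Compositions from xᵢ = zᵢ/(1+V/F(Kᵢ−1)), yᵢ = Kᵢxᵢ:
  methanol: x = 0.0581, y = 0.2101
  n-hexane: x = 0.0943, y = 0.2613
  1-propanol: x = 0.1898, y = 0.3129
  n-nonane: x = 0.6578, y = 0.2157

x_n-hexane = 0.0943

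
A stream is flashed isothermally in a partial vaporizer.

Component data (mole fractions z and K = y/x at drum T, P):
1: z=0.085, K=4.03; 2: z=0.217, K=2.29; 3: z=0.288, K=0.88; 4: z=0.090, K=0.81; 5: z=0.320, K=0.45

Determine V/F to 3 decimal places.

V/F = 0.443

Material balance + equilibrium reduce to Σ zᵢ(Kᵢ−1)/(1+V/F(Kᵢ−1)) = 0.
Feasibility: ΣzᵢKᵢ = 1.310, Σzᵢ/Kᵢ = 1.265 — both > 1, two phases present.
Newton–Raphson from V/F = 0.5:
  V/F = 0.500: g = -0.0258, g' = -0.450 → V/F = 0.443
Converged at V/F = 0.443.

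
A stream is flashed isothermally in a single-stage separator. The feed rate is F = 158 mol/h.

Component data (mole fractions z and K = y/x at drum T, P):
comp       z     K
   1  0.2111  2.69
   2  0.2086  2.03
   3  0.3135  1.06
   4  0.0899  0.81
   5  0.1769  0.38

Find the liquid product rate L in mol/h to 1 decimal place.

Newton–Raphson from β = 0.47:
  β = 0.4700: g = 0.18836, g' = -0.4282 → β = 0.9099
  β = 0.9099: g = -0.00297, g' = -0.5163 → β = 0.9042
  β = 0.9042: g = -0.00001, g' = -0.5116 → β = 0.9041
Converged at β = 0.9041.
Then V = β·F = 0.9041·158 = 142.9 mol/h and L = F − V = 15.1 mol/h.

L = 15.1 mol/h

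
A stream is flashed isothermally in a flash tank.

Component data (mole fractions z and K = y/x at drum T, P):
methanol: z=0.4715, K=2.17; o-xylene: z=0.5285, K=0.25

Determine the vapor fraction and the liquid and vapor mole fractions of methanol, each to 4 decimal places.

ψ = 0.1770, x_methanol = 0.3906, y_methanol = 0.8477

Material balance + equilibrium reduce to Σ zᵢ(Kᵢ−1)/(1+ψ(Kᵢ−1)) = 0.
Feasibility: ΣzᵢKᵢ = 1.1553, Σzᵢ/Kᵢ = 2.3313 — both > 1, two phases present.
Binary case is linear: z₁(K₁−1)(1+ψ(K₂−1)) + z₂(K₂−1)(1+ψ(K₁−1)) = 0
⇒ ψ = [z₁(K₁−1)+z₂(K₂−1)] / [−(K₁−1)(K₂−1)] = 0.15528/0.87750 = 0.1770
Compositions from xᵢ = zᵢ/(1+ψ(Kᵢ−1)), yᵢ = Kᵢxᵢ:
  methanol: x = 0.3906, y = 0.8477
  o-xylene: x = 0.6094, y = 0.1523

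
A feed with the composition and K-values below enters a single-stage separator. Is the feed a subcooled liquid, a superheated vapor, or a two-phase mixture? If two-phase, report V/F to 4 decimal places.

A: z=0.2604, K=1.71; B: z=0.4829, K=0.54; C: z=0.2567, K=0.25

ΣzᵢKᵢ = 0.7702; Σzᵢ/Kᵢ = 2.0733.
Since ΣzᵢKᵢ < 1 the mixture is below its bubble point — single liquid phase.

subcooled liquid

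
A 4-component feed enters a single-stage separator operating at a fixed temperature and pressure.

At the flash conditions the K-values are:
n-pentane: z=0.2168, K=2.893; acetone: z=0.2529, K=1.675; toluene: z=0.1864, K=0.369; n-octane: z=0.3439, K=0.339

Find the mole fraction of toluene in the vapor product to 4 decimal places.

Material balance + equilibrium reduce to Σ zᵢ(Kᵢ−1)/(1+V/F(Kᵢ−1)) = 0.
Feasibility: ΣzᵢKᵢ = 1.2362, Σzᵢ/Kᵢ = 1.7455 — both > 1, two phases present.
Newton iteration, V/F⁰ = 0.5:
  V/F = 0.5000: g = -0.17289, g' = -0.7631 → V/F = 0.2734
  V/F = 0.2734: g = -0.00507, g' = -0.7517 → V/F = 0.2667
Converged at V/F = 0.2667.
Compositions from xᵢ = zᵢ/(1+V/F(Kᵢ−1)), yᵢ = Kᵢxᵢ:
  n-pentane: x = 0.1441, y = 0.4168
  acetone: x = 0.2143, y = 0.3590
  toluene: x = 0.2241, y = 0.0827
  n-octane: x = 0.4175, y = 0.1415

y_toluene = 0.0827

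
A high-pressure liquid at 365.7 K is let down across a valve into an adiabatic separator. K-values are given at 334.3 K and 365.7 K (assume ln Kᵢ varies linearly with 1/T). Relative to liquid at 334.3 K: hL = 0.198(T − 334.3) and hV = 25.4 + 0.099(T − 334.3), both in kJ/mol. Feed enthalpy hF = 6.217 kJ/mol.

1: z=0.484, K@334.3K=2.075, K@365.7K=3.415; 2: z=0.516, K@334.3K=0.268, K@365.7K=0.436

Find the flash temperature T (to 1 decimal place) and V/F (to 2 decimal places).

T = 336.7 K, V/F = 0.23

Adiabatic flash: solve Rachford–Rice at each trial T, then check hF = ψ·hV(T) + (1−ψ)·hL(T).
  T = 334.3 K: K = (2.075, 0.268), RR gives ψ = 0.181, H_out = 4.603 kJ/mol
  T = 365.7 K: K = (3.415, 0.436), RR gives ψ = 0.644, H_out = 20.584 kJ/mol
  T = 350.0 K: K = (2.692, 0.346), RR gives ψ = 0.435, H_out = 13.472 kJ/mol
  T = 342.1 K: K = (2.369, 0.305), RR gives ψ = 0.319, H_out = 9.409 kJ/mol
  T = 338.2 K: K = (2.219, 0.286), RR gives ψ = 0.255, H_out = 7.139 kJ/mol
  T = 336.2 K: K = (2.144, 0.277), RR gives ψ = 0.218, H_out = 5.877 kJ/mol
Linear interpolation between T = 336.2 (H_out = 5.877) and T = 338.2 (H_out = 7.139) on hF = 6.217 gives T ≈ 336.7 K, at which ψ = 0.23.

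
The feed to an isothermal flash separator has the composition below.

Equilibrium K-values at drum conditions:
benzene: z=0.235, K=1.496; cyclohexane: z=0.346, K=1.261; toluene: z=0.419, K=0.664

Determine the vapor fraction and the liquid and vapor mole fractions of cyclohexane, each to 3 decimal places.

ψ = 0.533, x_cyclohexane = 0.304, y_cyclohexane = 0.383

Rachford–Rice: g(ψ) = Σ zᵢ(Kᵢ−1)/(1+ψ(Kᵢ−1)) = 0.
Check two-phase: ΣzᵢKᵢ = 1.066 > 1 and Σzᵢ/Kᵢ = 1.062 > 1, so g(0) = 0.066 > 0 and g(1) = -0.062 < 0.
Newton iteration, ψ⁰ = 0.5:
  ψ = 0.500: g = 0.0041, g' = -0.124 → ψ = 0.533
Converged at ψ = 0.533.
Compositions from xᵢ = zᵢ/(1+ψ(Kᵢ−1)), yᵢ = Kᵢxᵢ:
  benzene: x = 0.186, y = 0.278
  cyclohexane: x = 0.304, y = 0.383
  toluene: x = 0.510, y = 0.339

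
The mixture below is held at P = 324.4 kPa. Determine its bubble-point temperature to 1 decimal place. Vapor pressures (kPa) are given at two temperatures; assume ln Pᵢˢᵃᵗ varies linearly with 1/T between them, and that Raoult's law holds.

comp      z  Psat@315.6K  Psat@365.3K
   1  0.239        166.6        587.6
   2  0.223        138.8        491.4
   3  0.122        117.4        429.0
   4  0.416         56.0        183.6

T = 358.3 K

Bubble-point temperature: ΣzᵢPᵢˢᵃᵗ(T) = P. Interpolate ln Pᵢˢᵃᵗ = aᵢ + bᵢ/T.
  T = 315.6 K: ΣzᵢPᵢˢᵃᵗ = 108.39 kPa
  T = 365.3 K: ΣzᵢPᵢˢᵃᵗ = 378.73 kPa
  T = 340.5 K: ΣzᵢPᵢˢᵃᵗ = 212.31 kPa
  T = 352.9 K: ΣzᵢPᵢˢᵃᵗ = 286.45 kPa
  T = 359.1 K: ΣzᵢPᵢˢᵃᵗ = 330.17 kPa
  T = 356.0 K: ΣzᵢPᵢˢᵃᵗ = 307.73 kPa
  T = 357.6 K: ΣzᵢPᵢˢᵃᵗ = 319.16 kPa
Interpolating between 357.6 K and 359.1 K gives T ≈ 358.3 K.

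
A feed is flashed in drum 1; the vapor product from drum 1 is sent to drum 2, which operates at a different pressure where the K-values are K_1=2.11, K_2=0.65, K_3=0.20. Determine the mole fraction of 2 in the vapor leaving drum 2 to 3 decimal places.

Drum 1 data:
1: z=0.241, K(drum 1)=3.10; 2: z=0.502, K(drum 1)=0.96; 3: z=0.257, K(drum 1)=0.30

y_2 (drum 2) = 0.365

Drum 1:
Newton iteration, ψ₁⁰ = 0.34:
  ψ₁ = 0.340: g = 0.0388, g' = -0.579 → ψ₁ = 0.407
  ψ₁ = 0.407: g = 0.0009, g' = -0.556 → ψ₁ = 0.409
Converged at ψ₁ = 0.409.
Drum-1 compositions:
  1: x = 0.130, y = 0.402
  2: x = 0.510, y = 0.490
  3: x = 0.360, y = 0.108
Drum-2 feed = drum-1 vapor: z₂ = (0.4021, 0.4899, 0.1080).
Drum 2:
Let ψ₂ = V/F and solve Σ zᵢ(Kᵢ−1)/(1+ψ₂(Kᵢ−1)) = 0.
g(0) = ΣzᵢKᵢ − 1 = 0.188 and g(1) = 1 − Σzᵢ/Kᵢ = -0.484, so a root lies in (0, 1).
Newton iteration, ψ₂⁰ = 0.65:
  ψ₂ = 0.650: g = -0.1427, g' = -0.568 → ψ₂ = 0.399
  ψ₂ = 0.399: g = -0.0167, g' = -0.468 → ψ₂ = 0.363
Converged at ψ₂ = 0.363.
  1: x = 0.287, y = 0.605
  2: x = 0.561, y = 0.365
  3: x = 0.152, y = 0.030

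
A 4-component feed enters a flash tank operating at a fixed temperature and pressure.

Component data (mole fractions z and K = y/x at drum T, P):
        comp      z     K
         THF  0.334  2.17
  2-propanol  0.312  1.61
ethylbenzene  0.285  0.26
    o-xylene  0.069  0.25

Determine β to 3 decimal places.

Rachford–Rice: g(β) = Σ zᵢ(Kᵢ−1)/(1+β(Kᵢ−1)) = 0.
Feasibility: ΣzᵢKᵢ = 1.318, Σzᵢ/Kᵢ = 1.720 — both > 1, two phases present.
Iterate (Newton) starting at β = 0.5:
  β = 0.500: g = -0.0252, g' = -0.743 → β = 0.466
  β = 0.466: g = -0.0004, g' = -0.717 → β = 0.465
Converged at β = 0.465.

β = 0.465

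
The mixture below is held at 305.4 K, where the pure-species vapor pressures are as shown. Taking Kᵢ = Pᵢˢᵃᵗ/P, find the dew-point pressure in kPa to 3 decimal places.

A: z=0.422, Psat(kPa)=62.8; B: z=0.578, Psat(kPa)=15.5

At the dew point ψ → 1, so Σzᵢ/Kᵢ = 1 with Kᵢ = Pᵢˢᵃᵗ/P ⇒ 1/P = Σzᵢ/Pᵢˢᵃᵗ.
1/P = 0.422/62.8 + 0.578/15.5 = 0.044010 ⇒ P = 22.722 kPa

Pdew = 22.722 kPa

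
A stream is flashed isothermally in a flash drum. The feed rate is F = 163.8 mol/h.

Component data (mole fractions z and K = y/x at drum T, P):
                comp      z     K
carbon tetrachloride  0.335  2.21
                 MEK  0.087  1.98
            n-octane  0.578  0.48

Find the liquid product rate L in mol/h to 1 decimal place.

L = 112.5 mol/h

Material balance + equilibrium reduce to Σ zᵢ(Kᵢ−1)/(1+V/F(Kᵢ−1)) = 0.
Feasibility: ΣzᵢKᵢ = 1.190, Σzᵢ/Kᵢ = 1.400 — both > 1, two phases present.
Newton–Raphson from V/F = 0.5:
  V/F = 0.500: g = -0.0964, g' = -0.513 → V/F = 0.312
  V/F = 0.312: g = 0.0006, g' = -0.530 → V/F = 0.313
Converged at V/F = 0.313.
Then V = V/F·F = 0.3135·163.8 = 51.3 mol/h and L = F − V = 112.5 mol/h.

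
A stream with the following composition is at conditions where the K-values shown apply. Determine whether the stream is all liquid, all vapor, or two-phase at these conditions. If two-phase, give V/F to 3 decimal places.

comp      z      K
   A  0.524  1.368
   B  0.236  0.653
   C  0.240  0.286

ΣzᵢKᵢ = 0.940; Σzᵢ/Kᵢ = 1.584.
Since ΣzᵢKᵢ < 1 the mixture is below its bubble point — single liquid phase.

all liquid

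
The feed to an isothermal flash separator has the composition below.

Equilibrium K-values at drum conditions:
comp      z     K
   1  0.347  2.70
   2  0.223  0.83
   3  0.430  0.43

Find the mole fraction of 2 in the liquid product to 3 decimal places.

x_2 = 0.239

Rachford–Rice: g(β) = Σ zᵢ(Kᵢ−1)/(1+β(Kᵢ−1)) = 0.
Feasibility: ΣzᵢKᵢ = 1.307, Σzᵢ/Kᵢ = 1.397 — both > 1, two phases present.
Newton iteration, β⁰ = 0.59:
  β = 0.590: g = -0.1169, g' = -0.575 → β = 0.387
  β = 0.387: g = 0.0010, g' = -0.602 → β = 0.388
Converged at β = 0.388.
Compositions from xᵢ = zᵢ/(1+β(Kᵢ−1)), yᵢ = Kᵢxᵢ:
  1: x = 0.209, y = 0.564
  2: x = 0.239, y = 0.198
  3: x = 0.552, y = 0.237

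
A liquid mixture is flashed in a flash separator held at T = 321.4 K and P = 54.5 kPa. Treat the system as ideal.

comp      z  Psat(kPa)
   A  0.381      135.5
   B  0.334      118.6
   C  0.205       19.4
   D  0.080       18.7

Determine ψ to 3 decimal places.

ψ = 0.890

Raoult's law: Kᵢ = Pᵢˢᵃᵗ/P = Pᵢˢᵃᵗ/54.5.
  K_A = 135.5/54.5 = 2.48624, K_B = 118.6/54.5 = 2.17615, K_C = 19.4/54.5 = 0.35596, K_D = 18.7/54.5 = 0.34312
Newton–Raphson from ψ = 0.5:
  ψ = 0.500: g = 0.2992, g' = -0.722 → ψ = 0.915
  ψ = 0.915: g = -0.0236, g' = -0.979 → ψ = 0.890
Converged at ψ = 0.890.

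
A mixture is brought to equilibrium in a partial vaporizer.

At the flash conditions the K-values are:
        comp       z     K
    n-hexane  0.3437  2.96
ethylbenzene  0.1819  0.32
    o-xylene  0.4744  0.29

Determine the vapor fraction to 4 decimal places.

ψ = 0.1550

Let ψ = V/F and solve Σ zᵢ(Kᵢ−1)/(1+ψ(Kᵢ−1)) = 0.
Feasibility: ΣzᵢKᵢ = 1.2131, Σzᵢ/Kᵢ = 2.3204 — both > 1, two phases present.
Iterate (Newton) starting at ψ = 0.51:
  ψ = 0.5100: g = -0.38049, g' = -1.1151 → ψ = 0.1688
  ψ = 0.1688: g = -0.01620, g' = -1.1616 → ψ = 0.1548
  ψ = 0.1548: g = 0.00015, g' = -1.1841 → ψ = 0.1550
Converged at ψ = 0.1550.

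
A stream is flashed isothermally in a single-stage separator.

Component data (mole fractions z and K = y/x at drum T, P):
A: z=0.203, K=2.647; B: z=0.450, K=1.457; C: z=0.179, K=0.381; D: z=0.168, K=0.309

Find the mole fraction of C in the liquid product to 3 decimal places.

Rachford–Rice: g(V/F) = Σ zᵢ(Kᵢ−1)/(1+V/F(Kᵢ−1)) = 0.
g(0) = ΣzᵢKᵢ − 1 = 0.313 and g(1) = 1 − Σzᵢ/Kᵢ = -0.399, so a root lies in (0, 1).
Iterate (Newton) starting at V/F = 0.56:
  V/F = 0.560: g = -0.0213, g' = -0.583 → V/F = 0.523
Converged at V/F = 0.523.
Compositions from xᵢ = zᵢ/(1+V/F(Kᵢ−1)), yᵢ = Kᵢxᵢ:
  A: x = 0.109, y = 0.289
  B: x = 0.363, y = 0.529
  C: x = 0.265, y = 0.101
  D: x = 0.263, y = 0.081

x_C = 0.265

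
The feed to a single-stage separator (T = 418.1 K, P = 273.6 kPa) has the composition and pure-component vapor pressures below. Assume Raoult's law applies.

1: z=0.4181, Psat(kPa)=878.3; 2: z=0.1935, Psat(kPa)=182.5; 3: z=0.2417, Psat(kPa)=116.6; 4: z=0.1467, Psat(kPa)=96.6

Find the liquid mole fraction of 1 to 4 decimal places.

x_1 = 0.1916

Raoult's law: Kᵢ = Pᵢˢᵃᵗ/P = Pᵢˢᵃᵗ/273.6.
  K_1 = 878.3/273.6 = 3.210161, K_2 = 182.5/273.6 = 0.667032, K_3 = 116.6/273.6 = 0.426170, K_4 = 96.6/273.6 = 0.353070
Let β = V/F and solve Σ zᵢ(Kᵢ−1)/(1+β(Kᵢ−1)) = 0.
g(0) = ΣzᵢKᵢ − 1 = 0.6260 and g(1) = 1 − Σzᵢ/Kᵢ = -0.4030, so a root lies in (0, 1).
Newton iteration, β⁰ = 0.66:
  β = 0.6600: g = -0.09560, g' = -0.7663 → β = 0.5352
  β = 0.5352: g = -0.00044, g' = -0.7698 → β = 0.5347
Converged at β = 0.5347.
Compositions from xᵢ = zᵢ/(1+β(Kᵢ−1)), yᵢ = Kᵢxᵢ:
  1: x = 0.1916, y = 0.6152
  2: x = 0.2354, y = 0.1570
  3: x = 0.3487, y = 0.1486
  4: x = 0.2243, y = 0.0792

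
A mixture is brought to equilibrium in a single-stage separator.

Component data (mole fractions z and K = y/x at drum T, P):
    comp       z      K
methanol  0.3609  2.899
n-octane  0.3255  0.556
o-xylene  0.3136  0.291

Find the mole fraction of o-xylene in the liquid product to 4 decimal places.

Material balance + equilibrium reduce to Σ zᵢ(Kᵢ−1)/(1+V/F(Kᵢ−1)) = 0.
Feasibility: ΣzᵢKᵢ = 1.3185, Σzᵢ/Kᵢ = 1.7876 — both > 1, two phases present.
Newton iteration, V/F⁰ = 0.48:
  V/F = 0.4800: g = -0.16217, g' = -0.8221 → V/F = 0.2827
  V/F = 0.2827: g = 0.00258, g' = -0.8815 → V/F = 0.2856
Converged at V/F = 0.2857.
Compositions from xᵢ = zᵢ/(1+V/F(Kᵢ−1)), yᵢ = Kᵢxᵢ:
  methanol: x = 0.2340, y = 0.6783
  n-octane: x = 0.3728, y = 0.2073
  o-xylene: x = 0.3932, y = 0.1144

x_o-xylene = 0.3932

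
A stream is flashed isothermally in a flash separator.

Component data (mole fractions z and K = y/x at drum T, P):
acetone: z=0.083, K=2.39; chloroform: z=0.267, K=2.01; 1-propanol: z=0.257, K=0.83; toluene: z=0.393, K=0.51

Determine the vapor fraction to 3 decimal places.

ψ = 0.344

Rachford–Rice: g(ψ) = Σ zᵢ(Kᵢ−1)/(1+ψ(Kᵢ−1)) = 0.
g(0) = ΣzᵢKᵢ − 1 = 0.149 and g(1) = 1 − Σzᵢ/Kᵢ = -0.248, so a root lies in (0, 1).
Iterate (Newton) starting at ψ = 0.5:
  ψ = 0.500: g = -0.0556, g' = -0.350 → ψ = 0.341
  ψ = 0.341: g = 0.0011, g' = -0.369 → ψ = 0.344
Converged at ψ = 0.344.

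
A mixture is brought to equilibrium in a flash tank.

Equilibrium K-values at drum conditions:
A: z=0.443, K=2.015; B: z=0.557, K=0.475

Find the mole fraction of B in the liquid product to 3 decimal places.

x_B = 0.659

Let ψ = V/F and solve Σ zᵢ(Kᵢ−1)/(1+ψ(Kᵢ−1)) = 0.
Feasibility: ΣzᵢKᵢ = 1.157, Σzᵢ/Kᵢ = 1.392 — both > 1, two phases present.
Newton–Raphson from ψ = 0.5:
  ψ = 0.500: g = -0.0982, g' = -0.483 → ψ = 0.297
  ψ = 0.297: g = -0.0008, g' = -0.485 → ψ = 0.295
Converged at ψ = 0.295.
Compositions from xᵢ = zᵢ/(1+ψ(Kᵢ−1)), yᵢ = Kᵢxᵢ:
  A: x = 0.341, y = 0.687
  B: x = 0.659, y = 0.313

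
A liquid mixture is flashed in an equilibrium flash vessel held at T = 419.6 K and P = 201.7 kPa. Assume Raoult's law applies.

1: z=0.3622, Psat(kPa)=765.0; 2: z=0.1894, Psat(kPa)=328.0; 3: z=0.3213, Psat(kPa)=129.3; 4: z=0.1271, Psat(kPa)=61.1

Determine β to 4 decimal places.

β = 0.8416

Raoult's law: Kᵢ = Pᵢˢᵃᵗ/P = Pᵢˢᵃᵗ/201.7.
  K_1 = 765.0/201.7 = 3.792762, K_2 = 328.0/201.7 = 1.626177, K_3 = 129.3/201.7 = 0.641051, K_4 = 61.1/201.7 = 0.302925
Material balance + equilibrium reduce to Σ zᵢ(Kᵢ−1)/(1+β(Kᵢ−1)) = 0.
Check two-phase: ΣzᵢKᵢ = 1.9262 > 1 and Σzᵢ/Kᵢ = 1.1328 > 1, so g(0) = 0.9262 > 0 and g(1) = -0.1328 < 0.
Iterate (Newton) starting at β = 0.31:
  β = 0.3100: g = 0.39869, g' = -1.0165 → β = 0.7022
  β = 0.7022: g = 0.09624, g' = -0.6690 → β = 0.8461
  β = 0.8461: g = -0.00328, g' = -0.7339 → β = 0.8416
Converged at β = 0.8416.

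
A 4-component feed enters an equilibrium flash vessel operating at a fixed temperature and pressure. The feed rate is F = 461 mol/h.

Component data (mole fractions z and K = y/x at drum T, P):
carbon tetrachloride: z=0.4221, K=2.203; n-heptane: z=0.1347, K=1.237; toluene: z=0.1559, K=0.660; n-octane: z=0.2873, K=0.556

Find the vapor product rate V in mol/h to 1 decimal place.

V = 389.4 mol/h

Let β = V/F and solve Σ zᵢ(Kᵢ−1)/(1+β(Kᵢ−1)) = 0.
Feasibility: ΣzᵢKᵢ = 1.3591, Σzᵢ/Kᵢ = 1.0534 — both > 1, two phases present.
Newton–Raphson from β = 0.5:
  β = 0.5000: g = 0.11779, g' = -0.3640 → β = 0.8236
  β = 0.8236: g = 0.00705, g' = -0.3350 → β = 0.8447
  β = 0.8447: g = -0.00001, g' = -0.3360 → β = 0.8446
Converged at β = 0.8446.
Then V = β·F = 0.8446·461 = 389.4 mol/h and L = F − V = 71.6 mol/h.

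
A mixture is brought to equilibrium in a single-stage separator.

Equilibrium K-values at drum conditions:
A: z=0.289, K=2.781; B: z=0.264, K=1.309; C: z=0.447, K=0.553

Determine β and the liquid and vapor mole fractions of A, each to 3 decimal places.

β = 0.714, x_A = 0.127, y_A = 0.354

Let β = V/F and solve Σ zᵢ(Kᵢ−1)/(1+β(Kᵢ−1)) = 0.
g(0) = ΣzᵢKᵢ − 1 = 0.396 and g(1) = 1 − Σzᵢ/Kᵢ = -0.114, so a root lies in (0, 1).
Newton iteration, β⁰ = 0.42:
  β = 0.420: g = 0.1207, g' = -0.455 → β = 0.685
  β = 0.685: g = 0.0111, g' = -0.389 → β = 0.714
Converged at β = 0.714.
Compositions from xᵢ = zᵢ/(1+β(Kᵢ−1)), yᵢ = Kᵢxᵢ:
  A: x = 0.127, y = 0.354
  B: x = 0.216, y = 0.283
  C: x = 0.656, y = 0.363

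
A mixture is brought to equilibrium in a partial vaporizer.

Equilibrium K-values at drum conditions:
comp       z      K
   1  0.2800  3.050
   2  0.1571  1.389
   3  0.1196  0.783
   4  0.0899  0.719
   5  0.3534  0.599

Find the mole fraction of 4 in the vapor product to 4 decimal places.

y_4 = 0.0826

Iterate (Newton) starting at β = 0.39:
  β = 0.3900: g = 0.14733, g' = -0.4768 → β = 0.6990
  β = 0.6990: g = 0.02504, g' = -0.3420 → β = 0.7722
  β = 0.7722: g = 0.00050, g' = -0.3294 → β = 0.7737
Converged at β = 0.7737.
Compositions from xᵢ = zᵢ/(1+β(Kᵢ−1)), yᵢ = Kᵢxᵢ:
  1: x = 0.1083, y = 0.3302
  2: x = 0.1208, y = 0.1677
  3: x = 0.1437, y = 0.1125
  4: x = 0.1149, y = 0.0826
  5: x = 0.5124, y = 0.3069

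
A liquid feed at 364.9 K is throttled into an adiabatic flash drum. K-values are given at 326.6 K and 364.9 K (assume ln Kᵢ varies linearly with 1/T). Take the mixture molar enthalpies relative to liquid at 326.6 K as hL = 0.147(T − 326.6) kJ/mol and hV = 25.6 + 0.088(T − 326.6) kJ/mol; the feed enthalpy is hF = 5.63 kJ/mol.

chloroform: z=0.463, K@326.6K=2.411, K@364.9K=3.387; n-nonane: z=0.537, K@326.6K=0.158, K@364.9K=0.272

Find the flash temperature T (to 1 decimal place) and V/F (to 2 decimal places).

T = 330.5 K, V/F = 0.20

Adiabatic flash: solve Rachford–Rice at each trial T, then check hF = ψ·hV(T) + (1−ψ)·hL(T).
  T = 326.6 K: K = (2.411, 0.158), RR gives ψ = 0.169, H_out = 4.334 kJ/mol
  T = 364.9 K: K = (3.387, 0.272), RR gives ψ = 0.411, H_out = 15.223 kJ/mol
  T = 345.8 K: K = (2.886, 0.211), RR gives ψ = 0.302, H_out = 10.206 kJ/mol
  T = 336.2 K: K = (2.645, 0.183), RR gives ψ = 0.240, H_out = 7.427 kJ/mol
  T = 331.4 K: K = (2.527, 0.170), RR gives ψ = 0.206, H_out = 5.929 kJ/mol
  T = 329.0 K: K = (2.469, 0.164), RR gives ψ = 0.188, H_out = 5.145 kJ/mol
Linear interpolation between T = 329.0 (H_out = 5.145) and T = 331.4 (H_out = 5.929) on hF = 5.63 gives T ≈ 330.5 K, at which ψ = 0.20.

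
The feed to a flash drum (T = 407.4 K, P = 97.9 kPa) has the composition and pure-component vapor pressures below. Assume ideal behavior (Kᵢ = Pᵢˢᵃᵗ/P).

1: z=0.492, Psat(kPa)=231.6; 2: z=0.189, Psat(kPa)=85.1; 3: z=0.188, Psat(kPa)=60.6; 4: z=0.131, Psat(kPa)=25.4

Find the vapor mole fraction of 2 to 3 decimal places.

Raoult's law: Kᵢ = Pᵢˢᵃᵗ/P = Pᵢˢᵃᵗ/97.9.
  K_1 = 231.6/97.9 = 2.36568, K_2 = 85.1/97.9 = 0.86925, K_3 = 60.6/97.9 = 0.61900, K_4 = 25.4/97.9 = 0.25945
Material balance + equilibrium reduce to Σ zᵢ(Kᵢ−1)/(1+V/F(Kᵢ−1)) = 0.
Check two-phase: ΣzᵢKᵢ = 1.479 > 1 and Σzᵢ/Kᵢ = 1.234 > 1, so g(0) = 0.479 > 0 and g(1) = -0.234 < 0.
Newton–Raphson from V/F = 0.49:
  V/F = 0.490: g = 0.1358, g' = -0.551 → V/F = 0.736
  V/F = 0.736: g = -0.0052, g' = -0.632 → V/F = 0.728
Converged at V/F = 0.728.
Compositions from xᵢ = zᵢ/(1+V/F(Kᵢ−1)), yᵢ = Kᵢxᵢ:
  1: x = 0.247, y = 0.584
  2: x = 0.209, y = 0.182
  3: x = 0.260, y = 0.161
  4: x = 0.284, y = 0.074

y_2 = 0.182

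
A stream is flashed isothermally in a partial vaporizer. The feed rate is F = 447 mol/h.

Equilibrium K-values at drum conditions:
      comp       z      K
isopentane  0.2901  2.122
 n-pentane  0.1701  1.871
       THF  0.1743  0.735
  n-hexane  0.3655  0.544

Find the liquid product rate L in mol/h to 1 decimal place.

L = 169.2 mol/h

Newton iteration, ψ⁰ = 0.5:
  ψ = 0.5000: g = 0.04259, g' = -0.3563 → ψ = 0.6195
  ψ = 0.6195: g = 0.00069, g' = -0.3467 → ψ = 0.6215
Converged at ψ = 0.6215.
Then V = ψ·F = 0.6215·447 = 277.8 mol/h and L = F − V = 169.2 mol/h.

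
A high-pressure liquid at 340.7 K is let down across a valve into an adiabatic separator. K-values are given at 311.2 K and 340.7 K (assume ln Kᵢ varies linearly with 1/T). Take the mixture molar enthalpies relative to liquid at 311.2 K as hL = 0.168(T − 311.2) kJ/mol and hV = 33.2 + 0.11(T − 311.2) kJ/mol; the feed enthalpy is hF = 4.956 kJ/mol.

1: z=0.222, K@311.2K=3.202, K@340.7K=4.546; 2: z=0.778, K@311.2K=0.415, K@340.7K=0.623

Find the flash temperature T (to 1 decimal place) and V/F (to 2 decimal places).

Adiabatic flash: solve Rachford–Rice at each trial T, then check hF = ψ·hV(T) + (1−ψ)·hL(T).
  T = 311.2 K: K = (3.202, 0.415), RR gives ψ = 0.026, H_out = 0.869 kJ/mol
  T = 340.7 K: K = (4.546, 0.623), RR gives ψ = 0.369, H_out = 16.590 kJ/mol
  T = 325.9 K: K = (3.843, 0.513), RR gives ψ = 0.182, H_out = 8.359 kJ/mol
  T = 318.5 K: K = (3.513, 0.462), RR gives ψ = 0.103, H_out = 4.608 kJ/mol
  T = 322.2 K: K = (3.677, 0.487), RR gives ψ = 0.142, H_out = 6.477 kJ/mol
  T = 320.4 K: K = (3.597, 0.475), RR gives ψ = 0.123, H_out = 5.568 kJ/mol
Linear interpolation between T = 318.5 (H_out = 4.608) and T = 320.4 (H_out = 5.568) on hF = 4.956 gives T ≈ 319.2 K, at which ψ = 0.11.

T = 319.2 K, V/F = 0.11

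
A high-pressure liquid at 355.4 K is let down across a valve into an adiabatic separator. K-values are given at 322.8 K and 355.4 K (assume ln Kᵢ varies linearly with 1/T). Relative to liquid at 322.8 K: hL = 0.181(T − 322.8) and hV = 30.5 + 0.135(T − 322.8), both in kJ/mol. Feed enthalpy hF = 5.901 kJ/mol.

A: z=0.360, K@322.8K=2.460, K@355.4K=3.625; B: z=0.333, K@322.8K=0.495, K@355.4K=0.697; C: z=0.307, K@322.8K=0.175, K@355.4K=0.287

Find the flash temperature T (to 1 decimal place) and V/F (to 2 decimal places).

T = 327.7 K, V/F = 0.17

Adiabatic flash: solve Rachford–Rice at each trial T, then check hF = ψ·hV(T) + (1−ψ)·hL(T).
  T = 322.8 K: K = (2.460, 0.495, 0.175), RR gives ψ = 0.106, H_out = 3.231 kJ/mol
  T = 355.4 K: K = (3.625, 0.697, 0.287), RR gives ψ = 0.443, H_out = 18.761 kJ/mol
  T = 339.1 K: K = (3.014, 0.592, 0.227), RR gives ψ = 0.288, H_out = 11.508 kJ/mol
  T = 331.0 K: K = (2.732, 0.543, 0.200), RR gives ψ = 0.203, H_out = 7.607 kJ/mol
  T = 326.9 K: K = (2.594, 0.519, 0.187), RR gives ψ = 0.157, H_out = 5.487 kJ/mol
  T = 328.9 K: K = (2.661, 0.530, 0.193), RR gives ψ = 0.180, H_out = 6.536 kJ/mol
Linear interpolation between T = 326.9 (H_out = 5.487) and T = 328.9 (H_out = 6.536) on hF = 5.901 gives T ≈ 327.7 K, at which ψ = 0.17.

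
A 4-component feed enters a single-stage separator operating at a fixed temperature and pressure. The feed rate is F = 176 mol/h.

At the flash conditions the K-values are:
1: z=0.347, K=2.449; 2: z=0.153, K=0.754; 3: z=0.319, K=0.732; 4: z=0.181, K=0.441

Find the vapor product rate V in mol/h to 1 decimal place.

V = 92.2 mol/h

Rachford–Rice: g(V/F) = Σ zᵢ(Kᵢ−1)/(1+V/F(Kᵢ−1)) = 0.
Feasibility: ΣzᵢKᵢ = 1.278, Σzᵢ/Kᵢ = 1.191 — both > 1, two phases present.
Iterate (Newton) starting at V/F = 0.5:
  V/F = 0.500: g = 0.0095, g' = -0.397 → V/F = 0.524
Converged at V/F = 0.524.
Then V = V/F·F = 0.5241·176 = 92.2 mol/h and L = F − V = 83.8 mol/h.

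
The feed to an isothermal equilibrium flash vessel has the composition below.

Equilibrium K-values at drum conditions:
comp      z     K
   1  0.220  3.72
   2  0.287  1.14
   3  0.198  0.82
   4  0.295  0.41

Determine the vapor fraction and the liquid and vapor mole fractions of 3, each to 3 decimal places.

ψ = 0.510, x_3 = 0.218, y_3 = 0.179

Material balance + equilibrium reduce to Σ zᵢ(Kᵢ−1)/(1+ψ(Kᵢ−1)) = 0.
Feasibility: ΣzᵢKᵢ = 1.429, Σzᵢ/Kᵢ = 1.272 — both > 1, two phases present.
Newton iteration, ψ⁰ = 0.66:
  ψ = 0.660: g = -0.0746, g' = -0.497 → ψ = 0.510
Converged at ψ = 0.510.
Compositions from xᵢ = zᵢ/(1+ψ(Kᵢ−1)), yᵢ = Kᵢxᵢ:
  1: x = 0.092, y = 0.343
  2: x = 0.268, y = 0.305
  3: x = 0.218, y = 0.179
  4: x = 0.422, y = 0.173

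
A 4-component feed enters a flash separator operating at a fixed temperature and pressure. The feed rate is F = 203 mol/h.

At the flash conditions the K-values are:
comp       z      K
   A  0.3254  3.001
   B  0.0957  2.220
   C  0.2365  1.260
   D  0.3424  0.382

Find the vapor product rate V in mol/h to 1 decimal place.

V = 146.0 mol/h

Material balance + equilibrium reduce to Σ zᵢ(Kᵢ−1)/(1+β(Kᵢ−1)) = 0.
g(0) = ΣzᵢKᵢ − 1 = 0.6178 and g(1) = 1 − Σzᵢ/Kᵢ = -0.2356, so a root lies in (0, 1).
Newton iteration, β⁰ = 0.5:
  β = 0.5000: g = 0.14619, g' = -0.6669 → β = 0.7192
  β = 0.7192: g = 0.00004, g' = -0.6945 → β = 0.7193
Converged at β = 0.7193.
Then V = β·F = 0.7193·203 = 146.0 mol/h and L = F − V = 57.0 mol/h.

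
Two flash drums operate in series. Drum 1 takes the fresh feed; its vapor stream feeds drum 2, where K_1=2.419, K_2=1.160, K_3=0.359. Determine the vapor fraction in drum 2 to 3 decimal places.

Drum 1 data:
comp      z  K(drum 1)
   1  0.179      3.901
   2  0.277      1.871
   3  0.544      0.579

Drum 1:
Let ψ₁ = V/F and solve Σ zᵢ(Kᵢ−1)/(1+ψ₁(Kᵢ−1)) = 0.
Check two-phase: ΣzᵢKᵢ = 1.532 > 1 and Σzᵢ/Kᵢ = 1.133 > 1, so g(0) = 0.532 > 0 and g(1) = -0.133 < 0.
Iterate (Newton) starting at ψ₁ = 0.37:
  ψ₁ = 0.370: g = 0.1616, g' = -0.606 → ψ₁ = 0.637
  ψ₁ = 0.637: g = 0.0247, g' = -0.453 → ψ₁ = 0.691
  ψ₁ = 0.691: g = 0.0004, g' = -0.440 → ψ₁ = 0.692
Converged at ψ₁ = 0.692.
Drum-1 compositions:
  1: x = 0.060, y = 0.232
  2: x = 0.173, y = 0.323
  3: x = 0.768, y = 0.444
Drum-2 feed = drum-1 vapor: z₂ = (0.2322, 0.3234, 0.4445).
Drum 2:
Iterate (Newton) starting at ψ₂ = 0.5:
  ψ₂ = 0.500: g = -0.1787, g' = -0.563 → ψ₂ = 0.182
  ψ₂ = 0.182: g = -0.0107, g' = -0.537 → ψ₂ = 0.163
Converged at ψ₂ = 0.163.
  1: x = 0.189, y = 0.456
  2: x = 0.315, y = 0.366
  3: x = 0.496, y = 0.178

V/F (drum 2) = 0.163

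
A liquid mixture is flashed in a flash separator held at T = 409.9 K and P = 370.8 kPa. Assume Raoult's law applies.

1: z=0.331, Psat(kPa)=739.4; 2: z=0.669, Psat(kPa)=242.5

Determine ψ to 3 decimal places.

ψ = 0.284

Raoult's law: Kᵢ = Pᵢˢᵃᵗ/P = Pᵢˢᵃᵗ/370.8.
  K_1 = 739.4/370.8 = 1.99407, K_2 = 242.5/370.8 = 0.65399
Binary case is linear: z₁(K₁−1)(1+ψ(K₂−1)) + z₂(K₂−1)(1+ψ(K₁−1)) = 0
⇒ ψ = [z₁(K₁−1)+z₂(K₂−1)] / [−(K₁−1)(K₂−1)] = 0.0976/0.3440 = 0.284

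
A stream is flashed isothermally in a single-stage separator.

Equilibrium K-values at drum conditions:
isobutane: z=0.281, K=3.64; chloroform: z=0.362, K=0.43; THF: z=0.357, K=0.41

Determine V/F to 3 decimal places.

V/F = 0.212

Newton iteration, V/F⁰ = 0.5:
  V/F = 0.500: g = -0.2676, g' = -0.844 → V/F = 0.183
  V/F = 0.183: g = 0.0338, g' = -1.193 → V/F = 0.211
  V/F = 0.211: g = 0.0010, g' = -1.121 → V/F = 0.212
Converged at V/F = 0.212.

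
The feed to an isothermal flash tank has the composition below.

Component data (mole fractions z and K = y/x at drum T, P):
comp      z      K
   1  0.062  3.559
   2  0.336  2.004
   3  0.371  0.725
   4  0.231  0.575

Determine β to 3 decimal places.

Rachford–Rice: g(β) = Σ zᵢ(Kᵢ−1)/(1+β(Kᵢ−1)) = 0.
g(0) = ΣzᵢKᵢ − 1 = 0.296 and g(1) = 1 − Σzᵢ/Kᵢ = -0.099, so a root lies in (0, 1).
Newton iteration, β⁰ = 0.56:
  β = 0.560: g = 0.0317, g' = -0.318 → β = 0.660
  β = 0.660: g = 0.0009, g' = -0.301 → β = 0.663
Converged at β = 0.663.

β = 0.663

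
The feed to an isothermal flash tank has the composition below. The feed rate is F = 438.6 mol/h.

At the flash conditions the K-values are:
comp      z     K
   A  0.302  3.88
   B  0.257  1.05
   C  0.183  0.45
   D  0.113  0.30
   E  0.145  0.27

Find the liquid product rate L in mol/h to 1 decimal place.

Material balance + equilibrium reduce to Σ zᵢ(Kᵢ−1)/(1+ψ(Kᵢ−1)) = 0.
Check two-phase: ΣzᵢKᵢ = 1.597 > 1 and Σzᵢ/Kᵢ = 1.643 > 1, so g(0) = 0.597 > 0 and g(1) = -0.643 < 0.
Newton–Raphson from ψ = 0.5:
  ψ = 0.500: g = -0.0582, g' = -0.849 → ψ = 0.431
  ψ = 0.431: g = 0.0006, g' = -0.872 → ψ = 0.432
Converged at ψ = 0.432.
Then V = ψ·F = 0.4322·438.6 = 189.5 mol/h and L = F − V = 249.1 mol/h.

L = 249.1 mol/h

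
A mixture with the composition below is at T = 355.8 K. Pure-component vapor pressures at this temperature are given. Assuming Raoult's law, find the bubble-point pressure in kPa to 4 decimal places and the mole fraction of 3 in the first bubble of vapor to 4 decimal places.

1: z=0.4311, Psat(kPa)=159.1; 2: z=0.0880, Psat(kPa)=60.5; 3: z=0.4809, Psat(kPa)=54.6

At the bubble point ψ → 0, so ΣzᵢKᵢ = 1 with Kᵢ = Pᵢˢᵃᵗ/P ⇒ P = ΣzᵢPᵢˢᵃᵗ.
P = 0.4311·159.1 + 0.0880·60.5 + 0.4809·54.6 = 100.1692 kPa
yᵢ = zᵢPᵢˢᵃᵗ/P ⇒ y_3 = 0.4809·54.6/100.1692 = 0.2621

Pbub = 100.1692 kPa, y_3 = 0.2621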